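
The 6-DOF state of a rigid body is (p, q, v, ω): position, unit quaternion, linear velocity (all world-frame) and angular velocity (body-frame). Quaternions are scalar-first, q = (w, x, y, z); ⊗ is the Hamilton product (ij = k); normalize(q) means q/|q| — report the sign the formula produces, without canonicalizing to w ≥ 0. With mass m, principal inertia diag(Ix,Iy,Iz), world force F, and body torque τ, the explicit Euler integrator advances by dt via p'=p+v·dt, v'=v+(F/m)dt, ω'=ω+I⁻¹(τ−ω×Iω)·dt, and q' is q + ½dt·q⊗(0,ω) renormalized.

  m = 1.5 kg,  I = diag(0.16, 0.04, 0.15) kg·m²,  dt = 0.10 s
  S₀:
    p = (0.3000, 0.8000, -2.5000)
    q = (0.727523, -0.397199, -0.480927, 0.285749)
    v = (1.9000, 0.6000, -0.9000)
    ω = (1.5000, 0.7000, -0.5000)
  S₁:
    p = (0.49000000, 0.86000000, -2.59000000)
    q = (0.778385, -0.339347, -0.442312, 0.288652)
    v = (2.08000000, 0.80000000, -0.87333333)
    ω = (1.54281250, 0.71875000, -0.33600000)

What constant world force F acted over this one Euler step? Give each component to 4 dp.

F = (2.7000, 3.0000, 0.4000)

Δv = v₁−v₀ = (0.18000000, 0.20000000, 0.02666667)
applied force F = (2.7000, 3.0000, 0.4000)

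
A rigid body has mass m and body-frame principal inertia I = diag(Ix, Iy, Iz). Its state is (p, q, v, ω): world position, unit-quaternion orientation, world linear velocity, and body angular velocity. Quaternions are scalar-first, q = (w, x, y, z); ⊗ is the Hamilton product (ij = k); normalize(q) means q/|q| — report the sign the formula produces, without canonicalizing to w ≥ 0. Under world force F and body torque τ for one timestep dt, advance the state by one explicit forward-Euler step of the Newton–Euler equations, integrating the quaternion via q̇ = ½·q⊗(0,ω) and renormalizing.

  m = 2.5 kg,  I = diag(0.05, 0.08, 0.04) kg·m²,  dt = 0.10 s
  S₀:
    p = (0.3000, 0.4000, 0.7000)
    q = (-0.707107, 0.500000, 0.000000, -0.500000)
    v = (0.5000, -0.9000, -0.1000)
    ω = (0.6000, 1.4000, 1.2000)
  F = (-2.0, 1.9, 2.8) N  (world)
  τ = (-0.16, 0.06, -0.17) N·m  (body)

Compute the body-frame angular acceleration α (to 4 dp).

gyro term ω×Iω = (-0.0672, 0.0072, 0.0252)
angular accel α = (-1.8560, 0.6600, -4.8800)

α = (-1.8560, 0.6600, -4.8800)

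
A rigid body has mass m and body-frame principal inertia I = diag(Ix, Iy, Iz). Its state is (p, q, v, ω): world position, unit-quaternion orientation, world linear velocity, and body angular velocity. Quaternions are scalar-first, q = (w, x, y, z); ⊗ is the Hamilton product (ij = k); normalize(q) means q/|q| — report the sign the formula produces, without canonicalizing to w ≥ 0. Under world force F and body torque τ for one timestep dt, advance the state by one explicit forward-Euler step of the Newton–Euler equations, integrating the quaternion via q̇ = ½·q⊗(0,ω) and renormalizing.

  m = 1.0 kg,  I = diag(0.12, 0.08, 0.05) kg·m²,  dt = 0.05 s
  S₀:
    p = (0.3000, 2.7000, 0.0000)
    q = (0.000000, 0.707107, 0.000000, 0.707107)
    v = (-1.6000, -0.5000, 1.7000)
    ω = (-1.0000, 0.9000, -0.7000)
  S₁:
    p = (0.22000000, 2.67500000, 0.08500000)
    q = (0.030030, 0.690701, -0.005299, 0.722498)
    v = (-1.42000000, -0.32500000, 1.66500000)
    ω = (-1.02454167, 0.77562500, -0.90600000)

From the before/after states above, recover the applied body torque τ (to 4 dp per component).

τ = (-0.0400, -0.1500, -0.1700)

ω₁ − ω₀ = (-0.02454167, -0.12437500, -0.20600000)
ω₀×(Iω₀) = (0.0189, 0.0490, 0.0360)
applied torque τ = (-0.0400, -0.1500, -0.1700)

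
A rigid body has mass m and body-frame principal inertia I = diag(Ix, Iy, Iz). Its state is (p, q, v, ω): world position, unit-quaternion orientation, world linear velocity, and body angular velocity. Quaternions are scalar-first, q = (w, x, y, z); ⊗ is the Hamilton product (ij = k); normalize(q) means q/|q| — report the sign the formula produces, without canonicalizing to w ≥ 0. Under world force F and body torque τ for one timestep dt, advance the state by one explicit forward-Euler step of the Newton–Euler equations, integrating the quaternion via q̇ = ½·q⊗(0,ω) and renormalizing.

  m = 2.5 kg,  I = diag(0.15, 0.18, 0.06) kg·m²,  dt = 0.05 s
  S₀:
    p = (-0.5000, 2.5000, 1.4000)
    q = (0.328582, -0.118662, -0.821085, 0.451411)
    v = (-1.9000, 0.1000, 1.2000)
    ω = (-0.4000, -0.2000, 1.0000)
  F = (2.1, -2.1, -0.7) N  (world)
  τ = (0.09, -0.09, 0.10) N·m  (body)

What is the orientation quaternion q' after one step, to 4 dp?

q⊗(0,ω) = (-0.6630928, -0.8622356, -0.1276188, 0.0238804)
updated quaternion q' = (0.3119, -0.1402, -0.8240, 0.4518)

q' = (0.3119, -0.1402, -0.8240, 0.4518)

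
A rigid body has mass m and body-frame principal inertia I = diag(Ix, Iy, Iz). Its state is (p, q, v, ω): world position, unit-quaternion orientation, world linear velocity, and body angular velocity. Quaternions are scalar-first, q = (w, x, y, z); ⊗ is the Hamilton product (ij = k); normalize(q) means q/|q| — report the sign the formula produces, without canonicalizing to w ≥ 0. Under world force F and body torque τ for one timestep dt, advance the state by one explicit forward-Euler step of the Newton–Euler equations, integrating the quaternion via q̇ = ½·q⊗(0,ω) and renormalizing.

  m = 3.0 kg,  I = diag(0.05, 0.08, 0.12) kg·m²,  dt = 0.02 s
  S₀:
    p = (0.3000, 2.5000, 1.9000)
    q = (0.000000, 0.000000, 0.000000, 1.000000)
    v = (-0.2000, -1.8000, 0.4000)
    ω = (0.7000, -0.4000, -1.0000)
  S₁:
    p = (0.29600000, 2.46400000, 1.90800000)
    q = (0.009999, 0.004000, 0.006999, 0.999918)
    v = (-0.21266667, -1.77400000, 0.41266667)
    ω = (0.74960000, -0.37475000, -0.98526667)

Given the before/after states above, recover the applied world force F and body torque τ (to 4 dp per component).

F = (-1.9000, 3.9000, 1.9000)
τ = (0.1400, 0.1500, 0.0800)

rate change Δω = (0.04960000, 0.02525000, 0.01473333)
ω₀×(Iω₀) = (0.0160, 0.0490, -0.0084)
applied torque τ = (0.1400, 0.1500, 0.0800)
v₁ − v₀ = (-0.01266667, 0.02600000, 0.01266667)
applied force F = (-1.9000, 3.9000, 1.9000)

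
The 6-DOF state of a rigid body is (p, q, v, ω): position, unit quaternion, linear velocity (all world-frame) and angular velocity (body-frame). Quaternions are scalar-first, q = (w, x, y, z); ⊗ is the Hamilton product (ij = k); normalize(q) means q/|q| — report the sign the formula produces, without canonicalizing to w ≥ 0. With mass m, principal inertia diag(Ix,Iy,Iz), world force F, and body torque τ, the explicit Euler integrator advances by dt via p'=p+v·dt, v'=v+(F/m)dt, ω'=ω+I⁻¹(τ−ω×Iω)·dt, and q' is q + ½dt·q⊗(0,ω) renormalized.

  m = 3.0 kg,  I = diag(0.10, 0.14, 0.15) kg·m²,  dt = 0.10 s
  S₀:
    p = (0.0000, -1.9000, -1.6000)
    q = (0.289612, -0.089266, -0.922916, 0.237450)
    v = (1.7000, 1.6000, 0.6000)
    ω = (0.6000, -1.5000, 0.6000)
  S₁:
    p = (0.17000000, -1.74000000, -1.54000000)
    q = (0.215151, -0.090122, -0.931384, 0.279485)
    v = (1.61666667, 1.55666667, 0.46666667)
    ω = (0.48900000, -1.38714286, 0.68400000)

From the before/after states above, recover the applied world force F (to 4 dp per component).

F = (-2.5000, -1.3000, -4.0000)

velocity change Δv = (-0.08333333, -0.04333333, -0.13333333)
m·(v₁−v₀)/dt = (-2.5000, -1.3000, -4.0000)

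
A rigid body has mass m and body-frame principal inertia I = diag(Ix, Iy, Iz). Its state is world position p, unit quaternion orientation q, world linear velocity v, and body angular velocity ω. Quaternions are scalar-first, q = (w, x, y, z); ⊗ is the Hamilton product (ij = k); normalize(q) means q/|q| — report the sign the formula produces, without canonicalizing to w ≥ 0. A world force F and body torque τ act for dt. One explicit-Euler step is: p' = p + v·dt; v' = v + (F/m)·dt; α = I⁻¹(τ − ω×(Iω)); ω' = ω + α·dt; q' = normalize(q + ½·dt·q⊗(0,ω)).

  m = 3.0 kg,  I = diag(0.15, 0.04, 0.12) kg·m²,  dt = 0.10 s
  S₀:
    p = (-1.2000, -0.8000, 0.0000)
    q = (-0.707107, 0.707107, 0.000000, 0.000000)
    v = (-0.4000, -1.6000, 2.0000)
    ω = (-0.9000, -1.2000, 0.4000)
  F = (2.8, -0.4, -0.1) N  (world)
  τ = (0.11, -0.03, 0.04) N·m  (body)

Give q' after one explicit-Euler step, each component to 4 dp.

2q̇ = q⊗(0,ω) = (0.6363963, 0.6363963, 0.5656856, -1.1313712)
q' = normalize(q + ½dt·q⊗(0,ω)) = (-0.6733, 0.7367, 0.0282, -0.0564)

q' = (-0.6733, 0.7367, 0.0282, -0.0564)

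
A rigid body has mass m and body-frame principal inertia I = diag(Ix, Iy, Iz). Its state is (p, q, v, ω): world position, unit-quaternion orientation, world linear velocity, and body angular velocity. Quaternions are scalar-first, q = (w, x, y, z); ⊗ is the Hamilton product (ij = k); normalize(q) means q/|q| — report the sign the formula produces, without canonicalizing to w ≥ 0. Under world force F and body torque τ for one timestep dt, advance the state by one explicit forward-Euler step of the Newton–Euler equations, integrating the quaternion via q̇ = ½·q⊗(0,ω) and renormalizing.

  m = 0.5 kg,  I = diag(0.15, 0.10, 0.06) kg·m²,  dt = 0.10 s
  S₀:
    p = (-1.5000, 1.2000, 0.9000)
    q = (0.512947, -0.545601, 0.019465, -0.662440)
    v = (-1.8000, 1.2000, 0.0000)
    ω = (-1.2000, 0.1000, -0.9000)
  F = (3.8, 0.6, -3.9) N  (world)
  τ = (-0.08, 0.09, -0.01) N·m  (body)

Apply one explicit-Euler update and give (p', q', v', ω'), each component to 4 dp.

a = F/m = (7.6000, 1.2000, -7.8000)
new position p' = (-1.6800, 1.3200, 0.9000)
new velocity v' = (-1.0400, 1.3200, -0.7800)
precession coupling ω×(Iω) = (0.0036, 0.0972, 0.0060)
angular accel α = (-0.5573, -0.0720, -0.2667)
ω + α·dt = (-1.2557, 0.0928, -0.9267)
2q̇ = q⊗(0,ω) = (-1.2528637, -0.5668109, 0.3551818, -0.4928544)
q + ½dt·q⊗(0,ω), renormalized = (0.4490, -0.5723, 0.0371, -0.6851)

p' = (-1.6800, 1.3200, 0.9000)
q' = (0.4490, -0.5723, 0.0371, -0.6851)
v' = (-1.0400, 1.3200, -0.7800)
ω' = (-1.2557, 0.0928, -0.9267)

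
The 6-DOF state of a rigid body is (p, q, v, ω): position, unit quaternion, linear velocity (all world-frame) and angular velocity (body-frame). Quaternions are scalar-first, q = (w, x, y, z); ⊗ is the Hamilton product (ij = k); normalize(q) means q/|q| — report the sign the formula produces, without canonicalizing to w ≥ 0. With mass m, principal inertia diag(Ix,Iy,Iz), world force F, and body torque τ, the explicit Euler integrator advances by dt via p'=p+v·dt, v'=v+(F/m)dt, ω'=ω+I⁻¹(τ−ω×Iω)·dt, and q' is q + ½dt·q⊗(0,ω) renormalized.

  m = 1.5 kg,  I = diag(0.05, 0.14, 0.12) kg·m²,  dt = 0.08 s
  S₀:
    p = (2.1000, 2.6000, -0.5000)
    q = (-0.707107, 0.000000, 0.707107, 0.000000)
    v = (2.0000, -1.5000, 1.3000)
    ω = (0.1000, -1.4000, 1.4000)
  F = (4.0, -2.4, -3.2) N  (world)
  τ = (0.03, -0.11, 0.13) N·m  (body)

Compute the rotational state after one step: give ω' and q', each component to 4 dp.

gyro term ω×Iω = (0.0392, -0.0098, -0.0126)
(τ − ω×Iω)/I = (-0.1840, -0.7157, 1.1883)
new body rate ω' = (0.0853, -1.4573, 1.4951)
Hamilton product q⊗(0,ω) = (0.9899498, 0.9192391, 0.9899498, -1.0606605)
q' = normalize(q + ½dt·q⊗(0,ω)) = (-0.6654, 0.0367, 0.7444, -0.0423)

ω' = (0.0853, -1.4573, 1.4951)
q' = (-0.6654, 0.0367, 0.7444, -0.0423)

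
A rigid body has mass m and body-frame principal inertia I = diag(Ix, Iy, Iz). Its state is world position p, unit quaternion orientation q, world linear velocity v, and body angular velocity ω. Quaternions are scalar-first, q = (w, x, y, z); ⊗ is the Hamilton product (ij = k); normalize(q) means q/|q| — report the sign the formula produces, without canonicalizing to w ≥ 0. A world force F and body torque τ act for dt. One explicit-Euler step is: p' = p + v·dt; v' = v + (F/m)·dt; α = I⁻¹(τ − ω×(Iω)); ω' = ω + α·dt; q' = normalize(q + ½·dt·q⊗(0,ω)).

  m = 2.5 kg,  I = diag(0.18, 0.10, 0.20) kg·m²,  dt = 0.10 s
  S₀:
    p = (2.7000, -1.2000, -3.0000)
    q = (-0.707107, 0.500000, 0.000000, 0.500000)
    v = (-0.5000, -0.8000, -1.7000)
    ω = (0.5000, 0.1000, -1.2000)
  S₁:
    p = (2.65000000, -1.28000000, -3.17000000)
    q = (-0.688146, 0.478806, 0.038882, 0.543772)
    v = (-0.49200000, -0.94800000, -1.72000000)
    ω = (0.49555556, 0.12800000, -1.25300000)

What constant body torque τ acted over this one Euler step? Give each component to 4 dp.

rate change Δω = (-0.00444444, 0.02800000, -0.05300000)
applied torque τ = (-0.0200, 0.0400, -0.1100)

τ = (-0.0200, 0.0400, -0.1100)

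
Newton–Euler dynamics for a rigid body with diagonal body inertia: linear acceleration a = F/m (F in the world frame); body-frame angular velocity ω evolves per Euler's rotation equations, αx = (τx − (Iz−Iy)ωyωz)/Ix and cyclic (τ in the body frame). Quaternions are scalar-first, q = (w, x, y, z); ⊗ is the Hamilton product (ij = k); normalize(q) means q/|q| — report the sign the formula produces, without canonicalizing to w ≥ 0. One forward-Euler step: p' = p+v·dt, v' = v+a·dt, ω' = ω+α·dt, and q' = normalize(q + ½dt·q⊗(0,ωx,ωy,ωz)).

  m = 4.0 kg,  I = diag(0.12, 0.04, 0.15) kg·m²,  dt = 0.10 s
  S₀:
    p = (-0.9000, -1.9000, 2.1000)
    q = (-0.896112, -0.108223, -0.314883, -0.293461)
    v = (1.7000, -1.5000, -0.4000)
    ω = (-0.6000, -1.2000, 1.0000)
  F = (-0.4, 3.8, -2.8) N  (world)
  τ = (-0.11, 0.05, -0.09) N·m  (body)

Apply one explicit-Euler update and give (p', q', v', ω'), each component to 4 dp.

p' = (-0.7300, -2.0500, 2.0600)
q' = (-0.9004, -0.1143, -0.2460, -0.3400)
v' = (1.6900, -1.4050, -0.4700)
ω' = (-0.5817, -1.1200, 0.9784)

new position p' = (-0.7300, -2.0500, 2.0600)
v + (F/m)dt = (1.6900, -1.4050, -0.4700)
gyro term ω×Iω = (-0.1320, 0.0180, -0.0576)
angular accel α = (0.1833, 0.8000, -0.2160)
ω + α·dt = (-0.5817, -1.1200, 0.9784)
Hamilton product q⊗(0,ω) = (-0.1493324, -0.1293690, 1.3596340, -0.9551742)
q + ½dt·q⊗(0,ω), renormalized = (-0.9004, -0.1143, -0.2460, -0.3400)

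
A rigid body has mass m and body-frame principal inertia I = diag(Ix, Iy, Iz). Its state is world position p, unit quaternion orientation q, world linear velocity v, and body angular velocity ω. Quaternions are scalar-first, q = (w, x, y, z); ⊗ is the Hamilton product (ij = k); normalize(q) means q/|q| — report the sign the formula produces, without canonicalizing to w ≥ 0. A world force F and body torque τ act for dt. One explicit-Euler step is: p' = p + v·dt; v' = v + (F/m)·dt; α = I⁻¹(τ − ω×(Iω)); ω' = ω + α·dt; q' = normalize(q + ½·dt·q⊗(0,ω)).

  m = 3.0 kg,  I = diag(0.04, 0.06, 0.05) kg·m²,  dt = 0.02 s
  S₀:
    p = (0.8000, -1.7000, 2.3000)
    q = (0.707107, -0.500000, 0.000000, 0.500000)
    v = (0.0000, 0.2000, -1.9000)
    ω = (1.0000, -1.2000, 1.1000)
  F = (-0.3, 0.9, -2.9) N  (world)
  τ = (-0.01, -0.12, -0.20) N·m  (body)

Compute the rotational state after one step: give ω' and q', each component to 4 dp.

ω' = (0.9884, -1.2363, 1.0296)
q' = (0.7065, -0.4868, 0.0020, 0.5137)

angular accel α = (-0.5800, -1.8167, -3.5200)
ω' = ω + α·dt = (0.9884, -1.2363, 1.0296)
2q̇ = q⊗(0,ω) = (-0.0500000, 1.3071070, 0.2014716, 1.3778177)
updated quaternion q' = (0.7065, -0.4868, 0.0020, 0.5137)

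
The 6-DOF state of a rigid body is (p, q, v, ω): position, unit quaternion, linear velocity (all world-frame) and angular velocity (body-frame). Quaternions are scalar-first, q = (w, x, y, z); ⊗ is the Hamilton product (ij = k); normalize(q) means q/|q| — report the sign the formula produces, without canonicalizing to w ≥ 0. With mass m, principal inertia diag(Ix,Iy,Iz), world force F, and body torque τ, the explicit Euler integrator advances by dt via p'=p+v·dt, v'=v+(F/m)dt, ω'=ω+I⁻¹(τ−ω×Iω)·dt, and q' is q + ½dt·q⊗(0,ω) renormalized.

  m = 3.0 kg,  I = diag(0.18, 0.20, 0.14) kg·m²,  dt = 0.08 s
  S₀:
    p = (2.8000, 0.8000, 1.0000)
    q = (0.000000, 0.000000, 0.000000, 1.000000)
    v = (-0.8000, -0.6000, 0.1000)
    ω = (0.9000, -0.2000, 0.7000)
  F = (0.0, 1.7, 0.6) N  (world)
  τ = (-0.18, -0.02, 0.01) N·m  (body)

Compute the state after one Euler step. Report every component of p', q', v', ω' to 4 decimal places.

p + v·dt = (2.7360, 0.7520, 1.0080)
v' = v + a·dt = (-0.8000, -0.5547, 0.1160)
ω×(Iω) gyroscopic = (0.0084, 0.0252, -0.0036)
α = I⁻¹(τ − ω×Iω) = (-1.0467, -0.2260, 0.0971)
new body rate ω' = (0.8163, -0.2181, 0.7078)
Hamilton product q⊗(0,ω) = (-0.7000000, 0.2000000, 0.9000000, 0.0000000)
updated quaternion q' = (-0.0280, 0.0080, 0.0360, 0.9989)

p' = (2.7360, 0.7520, 1.0080)
q' = (-0.0280, 0.0080, 0.0360, 0.9989)
v' = (-0.8000, -0.5547, 0.1160)
ω' = (0.8163, -0.2181, 0.7078)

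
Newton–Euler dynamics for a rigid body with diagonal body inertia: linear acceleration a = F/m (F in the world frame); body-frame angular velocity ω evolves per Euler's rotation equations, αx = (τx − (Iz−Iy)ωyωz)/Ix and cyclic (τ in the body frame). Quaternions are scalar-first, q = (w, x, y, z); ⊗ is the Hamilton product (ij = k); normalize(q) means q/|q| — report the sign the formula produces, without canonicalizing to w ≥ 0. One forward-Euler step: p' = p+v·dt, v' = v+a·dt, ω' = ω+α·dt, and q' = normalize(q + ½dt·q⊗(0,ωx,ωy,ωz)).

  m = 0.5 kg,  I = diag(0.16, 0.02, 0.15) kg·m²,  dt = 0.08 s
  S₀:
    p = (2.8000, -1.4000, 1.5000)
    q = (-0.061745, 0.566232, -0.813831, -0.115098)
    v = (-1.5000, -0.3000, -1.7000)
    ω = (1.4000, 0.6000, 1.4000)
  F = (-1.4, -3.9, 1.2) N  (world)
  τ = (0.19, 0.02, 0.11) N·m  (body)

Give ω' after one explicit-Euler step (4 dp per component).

ω' = (1.4404, 0.6016, 1.5214)

gyro term ω×Iω = (0.1092, 0.0196, -0.1176)
angular accel α = (0.5050, 0.0200, 1.5173)
ω + α·dt = (1.4404, 0.6016, 1.5214)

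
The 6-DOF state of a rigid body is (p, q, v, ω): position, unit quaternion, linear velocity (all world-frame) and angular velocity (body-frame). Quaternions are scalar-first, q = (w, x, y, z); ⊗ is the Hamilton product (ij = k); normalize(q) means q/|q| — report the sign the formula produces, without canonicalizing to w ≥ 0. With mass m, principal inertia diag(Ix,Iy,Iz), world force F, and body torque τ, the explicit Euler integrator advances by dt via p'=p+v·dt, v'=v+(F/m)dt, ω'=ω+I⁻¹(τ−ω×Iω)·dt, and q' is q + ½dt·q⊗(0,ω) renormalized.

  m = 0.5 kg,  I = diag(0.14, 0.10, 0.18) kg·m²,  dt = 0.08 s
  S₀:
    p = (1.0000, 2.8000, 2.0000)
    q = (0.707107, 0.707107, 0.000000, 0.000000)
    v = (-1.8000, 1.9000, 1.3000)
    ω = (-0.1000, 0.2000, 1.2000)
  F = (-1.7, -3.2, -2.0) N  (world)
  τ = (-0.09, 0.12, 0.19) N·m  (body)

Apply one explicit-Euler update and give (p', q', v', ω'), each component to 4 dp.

p' = (0.8560, 2.9520, 2.1040)
q' = (0.7091, 0.7034, -0.0283, 0.0396)
v' = (-2.0720, 1.3880, 0.9800)
ω' = (-0.1624, 0.2922, 1.2841)

a = (-3.4000, -6.4000, -4.0000)
p + v·dt = (0.8560, 2.9520, 2.1040)
v + (F/m)dt = (-2.0720, 1.3880, 0.9800)
(τ − ω×Iω)/I = (-0.7800, 1.1520, 1.0511)
ω + α·dt = (-0.1624, 0.2922, 1.2841)
Hamilton product q⊗(0,ω) = (0.0707107, -0.0707107, -0.7071070, 0.9899498)
q + ½dt·q⊗(0,ω), renormalized = (0.7091, 0.7034, -0.0283, 0.0396)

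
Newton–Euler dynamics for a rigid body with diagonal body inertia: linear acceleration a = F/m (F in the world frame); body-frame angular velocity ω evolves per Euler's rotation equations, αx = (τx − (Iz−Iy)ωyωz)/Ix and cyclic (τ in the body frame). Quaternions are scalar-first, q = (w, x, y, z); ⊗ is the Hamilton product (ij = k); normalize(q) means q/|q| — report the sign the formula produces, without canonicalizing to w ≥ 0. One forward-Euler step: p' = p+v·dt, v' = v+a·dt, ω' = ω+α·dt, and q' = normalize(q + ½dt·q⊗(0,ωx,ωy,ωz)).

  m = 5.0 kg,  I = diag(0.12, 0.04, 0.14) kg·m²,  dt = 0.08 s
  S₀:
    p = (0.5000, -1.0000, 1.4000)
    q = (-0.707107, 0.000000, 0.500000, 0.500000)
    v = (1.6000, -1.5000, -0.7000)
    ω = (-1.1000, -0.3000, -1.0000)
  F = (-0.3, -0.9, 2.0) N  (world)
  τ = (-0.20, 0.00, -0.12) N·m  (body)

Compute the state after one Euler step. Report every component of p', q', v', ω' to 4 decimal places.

p' = (0.6280, -1.1200, 1.3440)
q' = (-0.6799, 0.0171, 0.4856, 0.5493)
v' = (1.5952, -1.5144, -0.6680)
ω' = (-1.2533, -0.2560, -1.0535)

gyro term ω×Iω = (0.0300, -0.0220, -0.0264)
(τ − ω×Iω)/I = (-1.9167, 0.5500, -0.6686)
ω + α·dt = (-1.2533, -0.2560, -1.0535)
2q̇ = q⊗(0,ω) = (0.6500000, 0.4278177, -0.3378679, 1.2571070)
q + ½dt·q⊗(0,ω), renormalized = (-0.6799, 0.0171, 0.4856, 0.5493)
p + v·dt = (0.6280, -1.1200, 1.3440)
v' = v + a·dt = (1.5952, -1.5144, -0.6680)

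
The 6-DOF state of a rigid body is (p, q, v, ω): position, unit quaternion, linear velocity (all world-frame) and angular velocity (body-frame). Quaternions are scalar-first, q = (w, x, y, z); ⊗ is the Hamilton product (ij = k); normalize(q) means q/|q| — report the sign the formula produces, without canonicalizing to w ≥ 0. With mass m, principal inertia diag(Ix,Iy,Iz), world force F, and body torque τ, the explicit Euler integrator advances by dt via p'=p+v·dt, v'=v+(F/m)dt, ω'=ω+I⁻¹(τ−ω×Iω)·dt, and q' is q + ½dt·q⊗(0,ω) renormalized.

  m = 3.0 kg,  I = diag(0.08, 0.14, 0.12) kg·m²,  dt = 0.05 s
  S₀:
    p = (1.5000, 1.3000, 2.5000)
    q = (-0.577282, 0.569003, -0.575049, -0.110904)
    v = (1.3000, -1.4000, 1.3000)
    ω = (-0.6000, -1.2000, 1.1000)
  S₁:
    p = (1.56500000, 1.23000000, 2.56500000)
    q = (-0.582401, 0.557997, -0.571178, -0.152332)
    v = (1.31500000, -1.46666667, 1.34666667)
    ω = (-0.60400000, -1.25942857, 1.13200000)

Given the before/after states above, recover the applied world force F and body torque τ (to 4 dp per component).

F = (0.9000, -4.0000, 2.8000)
τ = (0.0200, -0.1400, 0.1200)

velocity change Δv = (0.01500000, -0.06666667, 0.04666667)
F = m·Δv/dt = (0.9000, -4.0000, 2.8000)
Δω = ω₁−ω₀ = (-0.00400000, -0.05942857, 0.03200000)
precession coupling = (0.0264, 0.0264, 0.0432)
applied torque τ = (0.0200, -0.1400, 0.1200)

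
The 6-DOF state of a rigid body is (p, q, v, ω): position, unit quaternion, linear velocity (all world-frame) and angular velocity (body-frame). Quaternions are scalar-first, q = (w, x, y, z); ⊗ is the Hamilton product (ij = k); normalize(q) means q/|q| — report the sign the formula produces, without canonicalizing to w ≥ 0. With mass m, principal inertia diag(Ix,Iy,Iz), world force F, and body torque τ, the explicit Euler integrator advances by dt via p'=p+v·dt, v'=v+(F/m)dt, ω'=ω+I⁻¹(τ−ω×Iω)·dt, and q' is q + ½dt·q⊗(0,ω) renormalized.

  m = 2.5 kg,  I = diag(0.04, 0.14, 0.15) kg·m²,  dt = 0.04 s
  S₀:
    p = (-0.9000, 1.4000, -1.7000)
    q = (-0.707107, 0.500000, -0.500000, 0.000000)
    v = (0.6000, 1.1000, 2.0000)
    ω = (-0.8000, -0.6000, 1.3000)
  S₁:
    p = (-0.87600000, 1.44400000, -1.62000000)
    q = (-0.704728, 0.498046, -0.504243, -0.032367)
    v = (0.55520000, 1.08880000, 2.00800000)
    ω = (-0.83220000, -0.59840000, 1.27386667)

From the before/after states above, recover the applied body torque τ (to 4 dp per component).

Δω = ω₁−ω₀ = (-0.03220000, 0.00160000, -0.02613333)
precession coupling = (-0.0078, 0.1144, 0.0480)
τ = I·(Δω/dt) + ω₀×(Iω₀) = (-0.0400, 0.1200, -0.0500)

τ = (-0.0400, 0.1200, -0.0500)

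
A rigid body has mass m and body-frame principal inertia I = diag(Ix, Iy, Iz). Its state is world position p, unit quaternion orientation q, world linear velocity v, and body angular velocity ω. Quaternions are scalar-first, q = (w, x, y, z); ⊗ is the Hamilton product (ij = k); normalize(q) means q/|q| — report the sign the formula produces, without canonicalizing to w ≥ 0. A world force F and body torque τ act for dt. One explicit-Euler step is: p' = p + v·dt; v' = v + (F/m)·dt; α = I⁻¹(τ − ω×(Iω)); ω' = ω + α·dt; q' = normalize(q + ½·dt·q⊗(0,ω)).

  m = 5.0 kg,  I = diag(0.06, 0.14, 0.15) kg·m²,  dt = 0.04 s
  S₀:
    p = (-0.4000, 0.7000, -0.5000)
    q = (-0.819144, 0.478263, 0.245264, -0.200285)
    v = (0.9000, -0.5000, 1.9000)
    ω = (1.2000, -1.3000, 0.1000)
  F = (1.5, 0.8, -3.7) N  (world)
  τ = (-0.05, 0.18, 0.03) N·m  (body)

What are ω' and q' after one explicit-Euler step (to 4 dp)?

ω×(Iω) gyroscopic = (-0.0013, -0.0108, -0.1248)
(τ − ω×Iω)/I = (-0.8117, 1.3629, 1.0320)
new body rate ω' = (1.1675, -1.2455, 0.1413)
Hamilton product q⊗(0,ω) = (-0.2350439, -1.2188169, 0.7767189, -0.9979731)
updated quaternion q' = (-0.8233, 0.4536, 0.2606, -0.2201)

ω' = (1.1675, -1.2455, 0.1413)
q' = (-0.8233, 0.4536, 0.2606, -0.2201)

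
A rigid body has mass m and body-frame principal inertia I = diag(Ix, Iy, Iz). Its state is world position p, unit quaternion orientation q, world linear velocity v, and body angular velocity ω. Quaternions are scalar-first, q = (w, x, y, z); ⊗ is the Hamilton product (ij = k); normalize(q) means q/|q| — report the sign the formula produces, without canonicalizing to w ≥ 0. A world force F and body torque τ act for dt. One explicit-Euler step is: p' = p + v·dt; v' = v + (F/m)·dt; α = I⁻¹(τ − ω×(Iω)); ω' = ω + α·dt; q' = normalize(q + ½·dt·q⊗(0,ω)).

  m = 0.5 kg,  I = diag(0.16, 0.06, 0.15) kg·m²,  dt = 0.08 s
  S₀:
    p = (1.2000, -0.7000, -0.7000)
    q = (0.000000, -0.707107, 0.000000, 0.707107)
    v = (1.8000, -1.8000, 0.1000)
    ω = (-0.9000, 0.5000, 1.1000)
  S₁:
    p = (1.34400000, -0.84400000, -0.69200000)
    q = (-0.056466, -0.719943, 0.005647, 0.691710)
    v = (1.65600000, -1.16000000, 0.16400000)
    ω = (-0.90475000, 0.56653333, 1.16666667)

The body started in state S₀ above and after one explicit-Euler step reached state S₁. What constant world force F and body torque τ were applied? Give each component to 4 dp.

F = (-0.9000, 4.0000, 0.4000)
τ = (0.0400, 0.0400, 0.1700)

rate change Δω = (-0.00475000, 0.06653333, 0.06666667)
τ = I·(Δω/dt) + ω₀×(Iω₀) = (0.0400, 0.0400, 0.1700)
v₁ − v₀ = (-0.14400000, 0.64000000, 0.06400000)
applied force F = (-0.9000, 4.0000, 0.4000)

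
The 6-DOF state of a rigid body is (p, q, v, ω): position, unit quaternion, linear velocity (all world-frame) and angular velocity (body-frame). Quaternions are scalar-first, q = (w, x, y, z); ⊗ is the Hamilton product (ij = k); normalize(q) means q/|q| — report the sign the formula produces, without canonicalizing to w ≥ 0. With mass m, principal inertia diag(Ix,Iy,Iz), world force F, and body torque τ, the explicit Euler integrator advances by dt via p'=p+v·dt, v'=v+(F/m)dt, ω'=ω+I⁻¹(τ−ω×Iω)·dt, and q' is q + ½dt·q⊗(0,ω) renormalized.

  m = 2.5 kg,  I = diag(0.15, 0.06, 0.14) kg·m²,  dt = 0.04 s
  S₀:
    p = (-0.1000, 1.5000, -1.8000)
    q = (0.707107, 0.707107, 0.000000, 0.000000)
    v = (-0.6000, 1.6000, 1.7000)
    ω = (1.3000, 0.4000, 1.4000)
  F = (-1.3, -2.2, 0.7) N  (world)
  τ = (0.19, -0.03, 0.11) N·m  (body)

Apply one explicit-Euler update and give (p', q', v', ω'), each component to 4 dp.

p' = p + v·dt = (-0.1240, 1.5640, -1.7320)
v + (F/m)dt = (-0.6208, 1.5648, 1.7112)
precession coupling ω×(Iω) = (0.0448, 0.0182, -0.0468)
angular accel α = (0.9680, -0.8033, 1.1200)
ω' = ω + α·dt = (1.3387, 0.3679, 1.4448)
Hamilton product q⊗(0,ω) = (-0.9192391, 0.9192391, -0.7071070, 1.2727926)
q' = normalize(q + ½dt·q⊗(0,ω)) = (0.6882, 0.7249, -0.0141, 0.0254)

p' = (-0.1240, 1.5640, -1.7320)
q' = (0.6882, 0.7249, -0.0141, 0.0254)
v' = (-0.6208, 1.5648, 1.7112)
ω' = (1.3387, 0.3679, 1.4448)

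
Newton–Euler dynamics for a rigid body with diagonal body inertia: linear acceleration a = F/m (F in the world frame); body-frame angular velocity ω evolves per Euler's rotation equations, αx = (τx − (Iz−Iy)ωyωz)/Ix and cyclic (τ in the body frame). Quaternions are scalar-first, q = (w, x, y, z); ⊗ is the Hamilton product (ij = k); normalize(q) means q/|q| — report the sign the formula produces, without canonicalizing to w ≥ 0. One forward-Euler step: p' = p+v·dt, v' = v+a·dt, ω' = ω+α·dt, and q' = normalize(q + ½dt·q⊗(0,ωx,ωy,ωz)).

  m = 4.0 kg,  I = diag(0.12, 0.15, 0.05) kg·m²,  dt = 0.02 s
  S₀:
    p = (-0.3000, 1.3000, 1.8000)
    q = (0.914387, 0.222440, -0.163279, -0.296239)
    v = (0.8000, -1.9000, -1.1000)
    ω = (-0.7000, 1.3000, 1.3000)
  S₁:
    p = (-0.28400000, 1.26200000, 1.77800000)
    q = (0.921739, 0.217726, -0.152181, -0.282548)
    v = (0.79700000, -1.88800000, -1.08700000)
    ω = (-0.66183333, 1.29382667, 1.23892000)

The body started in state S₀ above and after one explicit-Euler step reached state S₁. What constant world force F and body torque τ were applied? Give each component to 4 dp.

F = (-0.6000, 2.4000, 2.6000)
τ = (0.0600, -0.1100, -0.1800)

Δv = v₁−v₀ = (-0.00300000, 0.01200000, 0.01300000)
F = m·Δv/dt = (-0.6000, 2.4000, 2.6000)
Δω = ω₁−ω₀ = (0.03816667, -0.00617333, -0.06108000)
gyro term ω₀×Iω₀ = (-0.1690, -0.0637, -0.0273)
applied torque τ = (0.0600, -0.1100, -0.1800)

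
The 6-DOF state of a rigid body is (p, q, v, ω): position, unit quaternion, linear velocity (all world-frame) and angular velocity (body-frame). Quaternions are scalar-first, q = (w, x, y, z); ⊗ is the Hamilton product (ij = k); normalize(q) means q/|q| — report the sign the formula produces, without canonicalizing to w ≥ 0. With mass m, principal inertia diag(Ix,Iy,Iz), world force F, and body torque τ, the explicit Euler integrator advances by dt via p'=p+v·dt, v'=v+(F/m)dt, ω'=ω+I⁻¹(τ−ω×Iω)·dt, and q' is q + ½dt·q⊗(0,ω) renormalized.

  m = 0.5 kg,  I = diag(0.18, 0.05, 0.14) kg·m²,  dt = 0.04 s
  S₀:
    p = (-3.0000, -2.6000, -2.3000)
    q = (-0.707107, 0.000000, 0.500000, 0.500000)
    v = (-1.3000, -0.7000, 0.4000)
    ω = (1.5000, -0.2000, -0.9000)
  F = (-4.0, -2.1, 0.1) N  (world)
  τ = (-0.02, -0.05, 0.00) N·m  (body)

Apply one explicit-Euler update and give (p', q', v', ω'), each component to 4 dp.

p' = (-3.0520, -2.6280, -2.2840)
q' = (-0.6957, -0.0282, 0.5175, 0.4974)
v' = (-1.6200, -0.8680, 0.4080)
ω' = (1.4920, -0.1968, -0.9111)

linear accel F/m = (-8.0000, -4.2000, 0.2000)
p' = p + v·dt = (-3.0520, -2.6280, -2.2840)
v' = v + a·dt = (-1.6200, -0.8680, 0.4080)
α = I⁻¹(τ − ω×Iω) = (-0.2011, 0.0800, -0.2786)
ω' = ω + α·dt = (1.4920, -0.1968, -0.9111)
2q̇ = q⊗(0,ω) = (0.5500000, -1.4106605, 0.8914214, -0.1136037)
updated quaternion q' = (-0.6957, -0.0282, 0.5175, 0.4974)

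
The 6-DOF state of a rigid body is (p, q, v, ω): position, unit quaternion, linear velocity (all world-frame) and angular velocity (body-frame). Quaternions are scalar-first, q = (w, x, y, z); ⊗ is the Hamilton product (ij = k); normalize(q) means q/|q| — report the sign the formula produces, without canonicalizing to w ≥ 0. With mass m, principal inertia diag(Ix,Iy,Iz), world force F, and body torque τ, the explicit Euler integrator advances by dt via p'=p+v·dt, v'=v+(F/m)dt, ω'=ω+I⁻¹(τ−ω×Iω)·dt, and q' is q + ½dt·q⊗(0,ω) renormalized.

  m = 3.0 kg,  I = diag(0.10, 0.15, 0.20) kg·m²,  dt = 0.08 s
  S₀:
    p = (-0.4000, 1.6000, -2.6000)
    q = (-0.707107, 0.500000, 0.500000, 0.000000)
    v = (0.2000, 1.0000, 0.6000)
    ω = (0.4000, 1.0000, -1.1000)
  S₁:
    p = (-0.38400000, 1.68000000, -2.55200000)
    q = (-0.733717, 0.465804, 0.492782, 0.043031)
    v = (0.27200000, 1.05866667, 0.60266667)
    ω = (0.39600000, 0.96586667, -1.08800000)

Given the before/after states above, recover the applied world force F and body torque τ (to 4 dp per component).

rate change Δω = (-0.00400000, -0.03413333, 0.01200000)
precession coupling = (-0.0550, 0.0440, 0.0200)
I·α + gyro = (-0.0600, -0.0200, 0.0500)
Δv = v₁−v₀ = (0.07200000, 0.05866667, 0.00266667)
applied force F = (2.7000, 2.2000, 0.1000)

F = (2.7000, 2.2000, 0.1000)
τ = (-0.0600, -0.0200, 0.0500)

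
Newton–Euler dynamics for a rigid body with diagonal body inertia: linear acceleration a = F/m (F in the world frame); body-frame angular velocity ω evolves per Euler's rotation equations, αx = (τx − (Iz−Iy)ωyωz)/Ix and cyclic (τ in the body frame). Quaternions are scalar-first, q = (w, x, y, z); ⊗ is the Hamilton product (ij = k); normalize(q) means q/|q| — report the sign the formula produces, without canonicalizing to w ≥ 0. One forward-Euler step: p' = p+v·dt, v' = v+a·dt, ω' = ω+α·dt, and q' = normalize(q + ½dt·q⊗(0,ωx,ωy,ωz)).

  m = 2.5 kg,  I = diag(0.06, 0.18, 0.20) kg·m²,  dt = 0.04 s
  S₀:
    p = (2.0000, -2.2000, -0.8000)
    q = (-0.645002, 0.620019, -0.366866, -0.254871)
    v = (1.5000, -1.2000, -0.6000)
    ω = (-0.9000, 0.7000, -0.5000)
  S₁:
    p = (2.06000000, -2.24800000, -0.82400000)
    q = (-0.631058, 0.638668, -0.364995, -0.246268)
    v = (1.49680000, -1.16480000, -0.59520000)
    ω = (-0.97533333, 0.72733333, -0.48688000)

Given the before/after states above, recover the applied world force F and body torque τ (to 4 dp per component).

Δω = ω₁−ω₀ = (-0.07533333, 0.02733333, 0.01312000)
I·α + gyro = (-0.1200, 0.0600, -0.0100)
Δv = v₁−v₀ = (-0.00320000, 0.03520000, 0.00480000)
F = m·Δv/dt = (-0.2000, 2.2000, 0.3000)

F = (-0.2000, 2.2000, 0.3000)
τ = (-0.1200, 0.0600, -0.0100)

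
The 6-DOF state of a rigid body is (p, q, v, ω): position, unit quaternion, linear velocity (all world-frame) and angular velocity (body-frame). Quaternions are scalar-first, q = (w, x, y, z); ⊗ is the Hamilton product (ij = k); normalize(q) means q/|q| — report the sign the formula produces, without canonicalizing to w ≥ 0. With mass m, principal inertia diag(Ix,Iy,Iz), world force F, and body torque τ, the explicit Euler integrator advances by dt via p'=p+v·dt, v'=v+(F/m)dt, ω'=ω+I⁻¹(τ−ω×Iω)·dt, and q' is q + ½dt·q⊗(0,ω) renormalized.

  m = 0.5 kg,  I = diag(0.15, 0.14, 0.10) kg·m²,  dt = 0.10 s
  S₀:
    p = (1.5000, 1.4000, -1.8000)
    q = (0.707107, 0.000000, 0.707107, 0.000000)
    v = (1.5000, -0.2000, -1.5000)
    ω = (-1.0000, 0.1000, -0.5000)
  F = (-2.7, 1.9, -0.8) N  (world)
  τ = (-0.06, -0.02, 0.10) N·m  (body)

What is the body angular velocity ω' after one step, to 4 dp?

precession coupling ω×(Iω) = (0.0020, 0.0250, 0.0010)
angular accel α = (-0.4133, -0.3214, 0.9900)
ω + α·dt = (-1.0413, 0.0679, -0.4010)

ω' = (-1.0413, 0.0679, -0.4010)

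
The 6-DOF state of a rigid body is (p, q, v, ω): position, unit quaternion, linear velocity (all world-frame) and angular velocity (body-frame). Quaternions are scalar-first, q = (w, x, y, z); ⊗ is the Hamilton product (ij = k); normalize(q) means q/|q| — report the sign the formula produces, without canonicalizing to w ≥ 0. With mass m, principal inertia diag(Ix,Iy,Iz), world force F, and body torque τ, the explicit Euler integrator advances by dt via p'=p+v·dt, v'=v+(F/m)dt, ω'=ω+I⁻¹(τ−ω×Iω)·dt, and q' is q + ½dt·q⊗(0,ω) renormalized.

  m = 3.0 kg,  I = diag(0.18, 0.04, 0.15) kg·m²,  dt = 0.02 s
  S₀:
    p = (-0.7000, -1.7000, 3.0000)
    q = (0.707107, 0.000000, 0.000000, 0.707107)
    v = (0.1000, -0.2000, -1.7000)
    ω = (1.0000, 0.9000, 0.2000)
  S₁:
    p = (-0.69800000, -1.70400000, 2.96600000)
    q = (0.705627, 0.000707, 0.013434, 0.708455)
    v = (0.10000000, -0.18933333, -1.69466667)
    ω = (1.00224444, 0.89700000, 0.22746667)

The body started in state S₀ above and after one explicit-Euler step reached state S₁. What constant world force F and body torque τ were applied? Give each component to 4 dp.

F = (0.0000, 1.6000, 0.8000)
τ = (0.0400, 0.0000, 0.0800)

Δω = ω₁−ω₀ = (0.00224444, -0.00300000, 0.02746667)
I·α + gyro = (0.0400, 0.0000, 0.0800)
Δv = v₁−v₀ = (0.00000000, 0.01066667, 0.00533333)
m·(v₁−v₀)/dt = (0.0000, 1.6000, 0.8000)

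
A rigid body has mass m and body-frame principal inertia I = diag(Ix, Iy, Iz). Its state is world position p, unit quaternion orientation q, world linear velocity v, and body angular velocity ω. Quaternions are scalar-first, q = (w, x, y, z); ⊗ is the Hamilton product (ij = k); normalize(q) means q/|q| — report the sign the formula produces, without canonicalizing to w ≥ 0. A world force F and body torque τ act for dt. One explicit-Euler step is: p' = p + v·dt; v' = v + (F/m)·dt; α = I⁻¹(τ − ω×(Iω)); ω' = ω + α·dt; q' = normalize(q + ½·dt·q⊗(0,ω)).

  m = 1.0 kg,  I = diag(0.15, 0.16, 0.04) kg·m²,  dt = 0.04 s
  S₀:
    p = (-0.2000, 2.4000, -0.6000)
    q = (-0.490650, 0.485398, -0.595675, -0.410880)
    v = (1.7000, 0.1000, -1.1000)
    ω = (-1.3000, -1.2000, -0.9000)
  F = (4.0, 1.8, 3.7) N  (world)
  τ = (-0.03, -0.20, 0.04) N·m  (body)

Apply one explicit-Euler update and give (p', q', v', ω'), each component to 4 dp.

linear accel F/m = (4.0000, 1.8000, 3.7000)
new position p' = (-0.1320, 2.4040, -0.6440)
v' = v + a·dt = (1.8600, 0.1720, -0.9520)
precession coupling ω×(Iω) = (-0.1296, 0.1287, 0.0156)
angular accel α = (0.6640, -2.0544, 0.6100)
ω + α·dt = (-1.2734, -1.2822, -0.8756)
q⊗(0,ω) = (-0.4535846, 0.6808965, 1.5597822, -0.9152701)
updated quaternion q' = (-0.4993, 0.4986, -0.5640, -0.4288)

p' = (-0.1320, 2.4040, -0.6440)
q' = (-0.4993, 0.4986, -0.5640, -0.4288)
v' = (1.8600, 0.1720, -0.9520)
ω' = (-1.2734, -1.2822, -0.8756)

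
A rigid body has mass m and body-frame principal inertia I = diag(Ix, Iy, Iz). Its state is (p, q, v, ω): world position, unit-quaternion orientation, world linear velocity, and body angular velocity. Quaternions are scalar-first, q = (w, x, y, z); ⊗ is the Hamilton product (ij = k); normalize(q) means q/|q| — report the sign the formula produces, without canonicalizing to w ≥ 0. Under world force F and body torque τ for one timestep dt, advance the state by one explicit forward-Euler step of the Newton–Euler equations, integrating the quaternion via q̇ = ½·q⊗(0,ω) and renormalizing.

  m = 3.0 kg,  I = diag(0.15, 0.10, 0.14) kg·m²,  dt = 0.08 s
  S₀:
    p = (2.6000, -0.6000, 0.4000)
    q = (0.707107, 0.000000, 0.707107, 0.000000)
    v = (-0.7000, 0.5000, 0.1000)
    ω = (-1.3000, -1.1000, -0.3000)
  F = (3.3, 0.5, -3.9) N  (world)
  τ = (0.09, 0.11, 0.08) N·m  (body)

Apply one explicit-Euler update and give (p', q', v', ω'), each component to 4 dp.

p' = (2.5440, -0.5600, 0.4080)
q' = (0.7365, -0.0451, 0.6744, 0.0282)
v' = (-0.6120, 0.5133, -0.0040)
ω' = (-1.2590, -1.0151, -0.2134)

angular accel α = (0.5120, 1.0610, 1.0821)
ω + α·dt = (-1.2590, -1.0151, -0.2134)
2q̇ = q⊗(0,ω) = (0.7778177, -1.1313712, -0.7778177, 0.7071070)
updated quaternion q' = (0.7365, -0.0451, 0.6744, 0.0282)
a = F/m = (1.1000, 0.1667, -1.3000)
p' = p + v·dt = (2.5440, -0.5600, 0.4080)
new velocity v' = (-0.6120, 0.5133, -0.0040)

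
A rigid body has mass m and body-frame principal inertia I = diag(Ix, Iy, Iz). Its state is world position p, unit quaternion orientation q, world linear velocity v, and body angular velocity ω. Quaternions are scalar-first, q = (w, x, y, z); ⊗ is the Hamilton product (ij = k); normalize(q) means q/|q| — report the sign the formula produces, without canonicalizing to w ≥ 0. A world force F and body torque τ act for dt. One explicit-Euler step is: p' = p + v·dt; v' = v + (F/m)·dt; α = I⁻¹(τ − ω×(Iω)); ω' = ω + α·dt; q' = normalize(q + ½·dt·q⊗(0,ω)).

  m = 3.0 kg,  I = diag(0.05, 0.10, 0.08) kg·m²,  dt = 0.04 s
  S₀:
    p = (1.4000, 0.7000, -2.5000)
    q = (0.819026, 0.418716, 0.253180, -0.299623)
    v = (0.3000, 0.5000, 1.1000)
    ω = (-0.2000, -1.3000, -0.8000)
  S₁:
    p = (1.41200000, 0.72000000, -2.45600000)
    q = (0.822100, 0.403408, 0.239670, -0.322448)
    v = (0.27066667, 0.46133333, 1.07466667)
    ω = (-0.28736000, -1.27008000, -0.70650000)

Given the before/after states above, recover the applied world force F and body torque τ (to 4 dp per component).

velocity change Δv = (-0.02933333, -0.03866667, -0.02533333)
F = m·Δv/dt = (-2.2000, -2.9000, -1.9000)
Δω = ω₁−ω₀ = (-0.08736000, 0.02992000, 0.09350000)
gyro term ω₀×Iω₀ = (-0.0208, -0.0048, 0.0130)
I·α + gyro = (-0.1300, 0.0700, 0.2000)

F = (-2.2000, -2.9000, -1.9000)
τ = (-0.1300, 0.0700, 0.2000)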